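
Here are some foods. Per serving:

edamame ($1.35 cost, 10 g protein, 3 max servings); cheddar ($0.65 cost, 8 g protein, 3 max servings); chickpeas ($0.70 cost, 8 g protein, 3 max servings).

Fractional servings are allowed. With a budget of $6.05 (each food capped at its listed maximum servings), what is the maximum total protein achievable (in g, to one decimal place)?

Protein per dollar: cheddar 12.31, chickpeas 11.43, edamame 7.407.
Take 3 servings of cheddar: spends $1.95, +24.0 g protein (running total 24.0 g).
Take 3 servings of chickpeas: spends $2.10, +24.0 g protein (running total 48.0 g).
Take 1.481 servings of edamame: spends $2.00, +14.8 g protein (running total 62.8 g).
Filling greedily by protein-per-dollar is optimal for one linear limit, giving 62.8 g.

62.8 g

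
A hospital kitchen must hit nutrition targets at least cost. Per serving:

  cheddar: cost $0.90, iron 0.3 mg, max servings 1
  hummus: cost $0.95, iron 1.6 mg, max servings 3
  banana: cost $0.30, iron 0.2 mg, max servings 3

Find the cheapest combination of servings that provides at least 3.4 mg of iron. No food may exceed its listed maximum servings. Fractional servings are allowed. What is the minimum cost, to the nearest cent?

Cost per mg of iron: hummus $0.5938, banana $1.5000, cheddar $3.0000.
Take 2.125 servings of hummus: +3.4 mg iron for $2.02 (total $2.02, still need 0.0 mg).
Filling from the cheapest source first is optimal under one linear minimum: $2.02.

$2.02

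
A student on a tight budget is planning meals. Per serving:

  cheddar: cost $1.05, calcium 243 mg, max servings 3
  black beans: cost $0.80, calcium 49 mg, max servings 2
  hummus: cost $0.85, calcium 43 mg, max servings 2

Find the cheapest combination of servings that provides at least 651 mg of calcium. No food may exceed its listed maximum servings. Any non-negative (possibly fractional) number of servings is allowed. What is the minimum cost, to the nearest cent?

Cost per mg of calcium: cheddar $0.0043, black beans $0.0163, hummus $0.0198.
Take 2.679 servings of cheddar: +651.0 mg calcium for $2.81 (total $2.81, still need 0.0 mg).
Greedy by cheapest-per-mg is optimal for a single linear constraint, so the minimum cost is $2.81.

$2.81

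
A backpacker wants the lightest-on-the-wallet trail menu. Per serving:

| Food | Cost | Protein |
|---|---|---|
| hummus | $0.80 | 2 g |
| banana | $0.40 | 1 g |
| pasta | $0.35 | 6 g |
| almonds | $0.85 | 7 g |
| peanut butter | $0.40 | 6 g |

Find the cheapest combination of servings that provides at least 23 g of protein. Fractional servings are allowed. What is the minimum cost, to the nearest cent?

Cost per g of protein: pasta $0.0583, peanut butter $0.0667, almonds $0.1214, hummus $0.4000, banana $0.4000.
With no serving limits, use only pasta: 23 g / 6 g = 3.833 servings × $0.35 = $1.34.

$1.34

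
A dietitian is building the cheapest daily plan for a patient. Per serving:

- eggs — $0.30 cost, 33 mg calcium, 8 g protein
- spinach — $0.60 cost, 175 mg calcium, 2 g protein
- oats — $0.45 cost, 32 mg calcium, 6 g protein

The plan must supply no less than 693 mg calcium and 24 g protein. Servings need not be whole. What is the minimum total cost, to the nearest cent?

This is a tiny linear program; its minimum lies at a vertex of the feasible set. List the vertices and price them.
eggs only: max(693/33, 24/8) = 21 servings → $6.30.
spinach only: max(693/175, 24/2) = 12 servings → $7.20.
oats only: max(693/32, 24/6) = 21.66 servings → $9.75.
eggs + spinach with both tight: 2.109 servings and 3.562 servings → $2.77.
eggs + oats with both targets exact would need a negative amount; discard.
spinach + oats with both tight: 3.438 servings and 2.854 servings → $3.35.
The minimum over all feasible corners is $2.77.

$2.77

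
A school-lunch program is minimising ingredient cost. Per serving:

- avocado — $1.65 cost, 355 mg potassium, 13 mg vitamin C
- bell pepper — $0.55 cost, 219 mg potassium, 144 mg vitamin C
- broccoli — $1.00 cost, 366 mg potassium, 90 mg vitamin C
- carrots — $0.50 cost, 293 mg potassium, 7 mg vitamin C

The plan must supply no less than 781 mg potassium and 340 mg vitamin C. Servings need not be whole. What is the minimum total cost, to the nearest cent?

At the optimum either one food covers both requirements or two foods hit both targets exactly; no other combination can be cheaper.
avocado only: max(781/355, 340/13) = 26.15 servings → $43.15.
bell pepper only: max(781/219, 340/144) = 3.566 servings → $1.96.
broccoli only: max(781/366, 340/90) = 3.778 servings → $3.78.
carrots only: max(781/293, 340/7) = 48.57 servings → $24.29.
avocado + bell pepper with both tight: 0.7873 servings and 2.29 servings → $2.56.
avocado + broccoli: intersection lies outside the first quadrant.
avocado + carrots: the both-tight solution has a negative serving — not a feasible corner.
bell pepper + broccoli with both tight: 1.641 servings and 1.152 servings → $2.05.
bell pepper + carrots with both tight: 2.316 servings and 0.9347 servings → $1.74.
broccoli + carrots with both targets exact would need a negative amount; discard.
Cheapest feasible corner: $1.74.

$1.74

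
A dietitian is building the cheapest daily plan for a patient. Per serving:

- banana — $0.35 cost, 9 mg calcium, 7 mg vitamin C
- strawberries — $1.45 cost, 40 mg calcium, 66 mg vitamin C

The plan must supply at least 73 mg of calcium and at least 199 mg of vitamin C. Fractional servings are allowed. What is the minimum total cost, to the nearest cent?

$4.37

An LP optimum is at a vertex; with two nutrient constraints at most two foods are used. Check each candidate.
banana only: max(73/9, 199/7) = 28.43 servings → $9.95.
strawberries only: max(73/40, 199/66) = 3.015 servings → $4.37.
banana + strawberries with both targets exact would need a negative amount; discard.
Cheapest feasible corner: $4.37.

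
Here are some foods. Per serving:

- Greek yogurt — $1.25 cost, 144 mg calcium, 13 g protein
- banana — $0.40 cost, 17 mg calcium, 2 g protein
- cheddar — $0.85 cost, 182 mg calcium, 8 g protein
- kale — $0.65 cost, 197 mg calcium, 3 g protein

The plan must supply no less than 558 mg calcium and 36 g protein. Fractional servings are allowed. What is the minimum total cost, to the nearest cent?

This is a tiny linear program; its minimum lies at a vertex of the feasible set. List the vertices and price them.
Greek yogurt only: max(558/144, 36/13) = 3.875 servings → $4.84.
banana only: max(558/17, 36/2) = 32.82 servings → $13.13.
cheddar only: max(558/182, 36/8) = 4.5 servings → $3.83.
kale only: max(558/197, 36/3) = 12 servings → $7.80.
Greek yogurt + banana with both targets exact would need a negative amount; discard.
Greek yogurt + cheddar with both tight: 1.72 servings and 1.705 servings → $3.60.
Greek yogurt + kale with both tight: 2.545 servings and 0.9723 servings → $3.81.
banana + cheddar with both tight: 9.158 servings and 2.211 servings → $5.54.
banana + kale with both tight: 15.8 servings and 1.469 servings → $7.27.
cheddar + kale: the both-tight solution has a negative serving — not a feasible corner.
So the least-cost plan costs $3.60.

$3.60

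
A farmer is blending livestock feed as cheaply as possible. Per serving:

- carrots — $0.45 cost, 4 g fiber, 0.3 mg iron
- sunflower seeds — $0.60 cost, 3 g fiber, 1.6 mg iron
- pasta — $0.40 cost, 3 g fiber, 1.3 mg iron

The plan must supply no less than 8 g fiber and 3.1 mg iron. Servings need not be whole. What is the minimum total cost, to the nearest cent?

$1.05

carrots only: max(8/4, 3.1/0.3) = 10.33 servings → $4.65.
sunflower seeds only: max(8/3, 3.1/1.6) = 2.667 servings → $1.60.
pasta only: max(8/3, 3.1/1.3) = 2.667 servings → $1.07.
carrots + sunflower seeds with both tight: 0.6364 servings and 1.818 servings → $1.38.
carrots + pasta with both tight: 0.2558 servings and 2.326 servings → $1.05.
sunflower seeds + pasta with both targets exact would need a negative amount; discard.
The minimum over all feasible corners is $1.05.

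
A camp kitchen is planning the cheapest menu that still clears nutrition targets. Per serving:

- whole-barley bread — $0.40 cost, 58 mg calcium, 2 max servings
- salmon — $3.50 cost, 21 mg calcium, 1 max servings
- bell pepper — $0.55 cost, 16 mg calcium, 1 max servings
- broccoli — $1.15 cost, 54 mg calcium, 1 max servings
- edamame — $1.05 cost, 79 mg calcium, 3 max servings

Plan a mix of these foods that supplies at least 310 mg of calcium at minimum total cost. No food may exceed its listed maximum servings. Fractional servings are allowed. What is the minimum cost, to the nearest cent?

Cost per mg of calcium: whole-barley bread $0.0069, edamame $0.0133, broccoli $0.0213, bell pepper $0.0344, salmon $0.1667.
Take 2 servings of whole-barley bread: +116.0 mg calcium for $0.80 (total $0.80, still need 194.0 mg).
Take 2.456 servings of edamame: +194.0 mg calcium for $2.58 (total $3.38, still need 0.0 mg).
Filling from the cheapest source first is optimal under one linear minimum: $3.38.

$3.38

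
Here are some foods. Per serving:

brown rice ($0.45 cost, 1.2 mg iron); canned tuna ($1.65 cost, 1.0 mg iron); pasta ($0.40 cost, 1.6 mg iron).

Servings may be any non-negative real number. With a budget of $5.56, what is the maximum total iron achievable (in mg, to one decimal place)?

22.2 mg

Iron per dollar: pasta 4, brown rice 2.667, canned tuna 0.6061.
With no serving limits, spend the whole cost allowance on pasta: $5.56 / $0.40 × 1.6 mg = 22.2 mg.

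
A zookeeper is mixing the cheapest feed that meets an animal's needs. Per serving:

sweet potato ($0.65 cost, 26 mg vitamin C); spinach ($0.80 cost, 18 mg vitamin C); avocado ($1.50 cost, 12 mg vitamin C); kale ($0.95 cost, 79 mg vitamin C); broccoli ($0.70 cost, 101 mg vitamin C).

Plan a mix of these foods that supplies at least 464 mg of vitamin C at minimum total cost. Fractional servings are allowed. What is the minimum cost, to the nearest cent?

Cost per mg of vitamin C: broccoli $0.0069, kale $0.0120, sweet potato $0.0250, spinach $0.0444, avocado $0.1250.
With no serving limits, use only broccoli: 464 mg / 101 mg = 4.594 servings × $0.70 = $3.22.

$3.22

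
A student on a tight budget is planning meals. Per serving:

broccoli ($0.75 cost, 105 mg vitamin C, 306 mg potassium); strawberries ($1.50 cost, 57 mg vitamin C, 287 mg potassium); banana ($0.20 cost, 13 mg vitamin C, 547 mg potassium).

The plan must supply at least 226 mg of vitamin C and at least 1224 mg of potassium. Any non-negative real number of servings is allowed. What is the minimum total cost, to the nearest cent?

$1.73

An LP optimum is at a vertex; with two nutrient constraints at most two foods are used. Check each candidate.
broccoli only: max(226/105, 1224/306) = 4 servings → $3.00.
strawberries only: max(226/57, 1224/287) = 4.265 servings → $6.40.
banana only: max(226/13, 1224/547) = 17.38 servings → $3.48.
broccoli + strawberries with both targets exact would need a negative amount; discard.
broccoli + banana with both tight: 2.015 servings and 1.111 servings → $1.73.
strawberries + banana with both tight: 3.924 servings and 0.1787 servings → $5.92.
So the least-cost plan costs $1.73.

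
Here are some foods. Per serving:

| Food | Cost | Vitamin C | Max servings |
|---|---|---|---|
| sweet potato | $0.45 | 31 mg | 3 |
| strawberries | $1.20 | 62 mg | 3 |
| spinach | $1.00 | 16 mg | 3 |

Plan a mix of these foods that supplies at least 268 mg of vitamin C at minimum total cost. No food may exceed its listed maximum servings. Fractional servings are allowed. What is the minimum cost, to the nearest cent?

$4.74

Cost per mg of vitamin C: sweet potato $0.0145, strawberries $0.0194, spinach $0.0625.
Take 3 servings of sweet potato: +93.0 mg vitamin C for $1.35 (total $1.35, still need 175.0 mg).
Take 2.823 servings of strawberries: +175.0 mg vitamin C for $3.39 (total $4.74, still need 0.0 mg).
Greedy by cheapest-per-mg is optimal for a single linear constraint, so the minimum cost is $4.74.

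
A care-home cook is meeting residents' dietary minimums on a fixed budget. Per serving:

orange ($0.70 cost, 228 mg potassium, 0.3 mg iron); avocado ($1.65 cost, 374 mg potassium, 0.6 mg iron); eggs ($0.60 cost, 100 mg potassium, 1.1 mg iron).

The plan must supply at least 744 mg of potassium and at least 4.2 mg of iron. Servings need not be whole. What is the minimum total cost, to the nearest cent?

$3.26

A basic optimal solution has at most two foods positive. Try each food alone and each pair with both targets met exactly.
orange only: max(744/228, 4.2/0.3) = 14 servings → $9.80.
avocado only: max(744/374, 4.2/0.6) = 7 servings → $11.55.
eggs only: max(744/100, 4.2/1.1) = 7.44 servings → $4.46.
orange + avocado: the both-tight solution has a negative serving — not a feasible corner.
orange + eggs with both tight: 1.804 servings and 3.326 servings → $3.26.
avocado + eggs with both tight: 1.134 servings and 3.2 servings → $3.79.
The minimum over all feasible corners is $3.26.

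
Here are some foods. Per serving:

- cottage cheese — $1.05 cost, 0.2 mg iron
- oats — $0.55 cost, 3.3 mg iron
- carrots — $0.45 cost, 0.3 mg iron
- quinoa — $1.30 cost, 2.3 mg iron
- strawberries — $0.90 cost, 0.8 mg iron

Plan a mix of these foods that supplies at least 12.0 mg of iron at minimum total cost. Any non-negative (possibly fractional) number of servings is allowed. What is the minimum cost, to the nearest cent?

Cost per mg of iron: oats $0.1667, quinoa $0.5652, strawberries $1.1250, carrots $1.5000, cottage cheese $5.2500.
With no serving limits, use only oats: 12.0 mg / 3.3 mg = 3.636 servings × $0.55 = $2.00.

$2.00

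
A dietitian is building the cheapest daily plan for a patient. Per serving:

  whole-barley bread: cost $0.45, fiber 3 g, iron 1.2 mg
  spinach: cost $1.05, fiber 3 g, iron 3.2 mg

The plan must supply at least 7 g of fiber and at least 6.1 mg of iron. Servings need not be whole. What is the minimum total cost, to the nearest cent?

$2.04

This is a tiny linear program; its minimum lies at a vertex of the feasible set. List the vertices and price them.
whole-barley bread only: max(7/3, 6.1/1.2) = 5.083 servings → $2.29.
spinach only: max(7/3, 6.1/3.2) = 2.333 servings → $2.45.
whole-barley bread + spinach with both tight: 0.6833 servings and 1.65 servings → $2.04.
The minimum over all feasible corners is $2.04.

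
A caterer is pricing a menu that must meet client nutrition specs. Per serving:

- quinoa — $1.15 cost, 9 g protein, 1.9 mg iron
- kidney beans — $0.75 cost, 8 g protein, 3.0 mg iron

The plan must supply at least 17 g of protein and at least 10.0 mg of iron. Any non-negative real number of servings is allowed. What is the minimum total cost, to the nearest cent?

quinoa only: max(17/9, 10.0/1.9) = 5.263 servings → $6.05.
kidney beans only: max(17/8, 10.0/3.0) = 3.333 servings → $2.50.
quinoa + kidney beans: intersection lies outside the first quadrant.
Cheapest feasible corner: $2.50.

$2.50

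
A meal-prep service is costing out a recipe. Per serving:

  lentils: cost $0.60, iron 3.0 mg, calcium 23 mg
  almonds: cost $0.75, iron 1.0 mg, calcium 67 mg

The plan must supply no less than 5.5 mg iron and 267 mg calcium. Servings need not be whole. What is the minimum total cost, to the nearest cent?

A basic optimal solution has at most two foods positive. Try each food alone and each pair with both targets met exactly.
lentils only: max(5.5/3.0, 267/23) = 11.61 servings → $6.97.
almonds only: max(5.5/1.0, 267/67) = 5.5 servings → $4.12.
lentils + almonds with both tight: 0.5702 servings and 3.789 servings → $3.18.
The minimum over all feasible corners is $3.18.

$3.18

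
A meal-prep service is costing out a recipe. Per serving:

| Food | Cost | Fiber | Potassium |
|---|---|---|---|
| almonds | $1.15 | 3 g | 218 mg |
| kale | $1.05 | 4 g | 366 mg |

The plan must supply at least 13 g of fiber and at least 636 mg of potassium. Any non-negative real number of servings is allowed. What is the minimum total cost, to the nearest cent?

almonds only: max(13/3, 636/218) = 4.333 servings → $4.98.
kale only: max(13/4, 636/366) = 3.25 servings → $3.41.
almonds + kale: intersection lies outside the first quadrant.
Cheapest feasible corner: $3.41.

$3.41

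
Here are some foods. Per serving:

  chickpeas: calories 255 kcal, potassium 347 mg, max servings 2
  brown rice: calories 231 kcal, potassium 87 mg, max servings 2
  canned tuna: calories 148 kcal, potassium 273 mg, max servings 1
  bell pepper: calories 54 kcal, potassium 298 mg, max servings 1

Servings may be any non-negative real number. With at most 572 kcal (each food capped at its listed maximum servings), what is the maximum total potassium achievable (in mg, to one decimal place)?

1074.5 mg

Potassium per kcal: bell pepper 5.519, canned tuna 1.845, chickpeas 1.361, brown rice 0.3766.
Take 1 serving of bell pepper: uses 54 kcal, +298.0 mg potassium (running total 298.0 mg).
Take 1 serving of canned tuna: uses 148 kcal, +273.0 mg potassium (running total 571.0 mg).
Take 1.451 servings of chickpeas: uses 370 kcal, +503.5 mg potassium (running total 1074.5 mg).
Greedy by best ratio exhausts the calories allowance optimally: 1074.5 mg.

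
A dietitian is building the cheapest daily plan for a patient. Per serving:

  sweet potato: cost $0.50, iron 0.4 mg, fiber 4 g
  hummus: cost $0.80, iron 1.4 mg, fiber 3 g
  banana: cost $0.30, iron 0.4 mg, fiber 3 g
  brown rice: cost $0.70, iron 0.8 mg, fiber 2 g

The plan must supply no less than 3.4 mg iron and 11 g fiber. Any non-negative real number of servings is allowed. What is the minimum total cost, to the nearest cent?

An LP optimum is at a vertex; with two nutrient constraints at most two foods are used. Check each candidate.
sweet potato only: max(3.4/0.4, 11/4) = 8.5 servings → $4.25.
hummus only: max(3.4/1.4, 11/3) = 3.667 servings → $2.93.
banana only: max(3.4/0.4, 11/3) = 8.5 servings → $2.55.
brown rice only: max(3.4/0.8, 11/2) = 5.5 servings → $3.85.
sweet potato + hummus with both tight: 1.182 servings and 2.091 servings → $2.26.
sweet potato + banana with both targets exact would need a negative amount; discard.
sweet potato + brown rice with both tight: 0.8333 servings and 3.833 servings → $3.10.
hummus + banana with both tight: 1.933 servings and 1.733 servings → $2.07.
hummus + brown rice with both targets exact would need a negative amount; discard.
banana + brown rice with both tight: 1.25 servings and 3.625 servings → $2.91.
So the least-cost plan costs $2.07.

$2.07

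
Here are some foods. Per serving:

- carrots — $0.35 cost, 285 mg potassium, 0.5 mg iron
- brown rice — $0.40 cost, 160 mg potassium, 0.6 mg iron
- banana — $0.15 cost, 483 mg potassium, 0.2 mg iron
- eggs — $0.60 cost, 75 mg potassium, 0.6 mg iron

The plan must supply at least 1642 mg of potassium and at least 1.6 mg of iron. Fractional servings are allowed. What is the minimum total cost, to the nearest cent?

Two binding constraints pin down two serving amounts, so the optimal mix uses at most two foods. The candidates are each food alone (scaled to the tighter of potassium/iron) and each pair with both constraints tight.
carrots only: max(1642/285, 1.6/0.5) = 5.761 servings → $2.02.
brown rice only: max(1642/160, 1.6/0.6) = 10.26 servings → $4.11.
banana only: max(1642/483, 1.6/0.2) = 8 servings → $1.20.
eggs only: max(1642/75, 1.6/0.6) = 21.89 servings → $13.14.
carrots + brown rice: intersection lies outside the first quadrant.
carrots + banana with both tight: 2.409 servings and 1.978 servings → $1.14.
carrots + eggs: the both-tight solution has a negative serving — not a feasible corner.
brown rice + banana with both tight: 1.724 servings and 2.829 servings → $1.11.
brown rice + eggs: intersection lies outside the first quadrant.
banana + eggs with both tight: 3.148 servings and 1.617 servings → $1.44.
The minimum over all feasible corners is $1.11.

$1.11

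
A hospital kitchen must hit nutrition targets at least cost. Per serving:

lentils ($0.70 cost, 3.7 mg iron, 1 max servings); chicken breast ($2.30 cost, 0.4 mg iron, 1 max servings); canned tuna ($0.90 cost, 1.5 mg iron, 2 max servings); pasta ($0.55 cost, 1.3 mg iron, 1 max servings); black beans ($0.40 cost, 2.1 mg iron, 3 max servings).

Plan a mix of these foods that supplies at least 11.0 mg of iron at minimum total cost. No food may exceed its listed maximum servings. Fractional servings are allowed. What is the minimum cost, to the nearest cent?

$2.32

Cost per mg of iron: lentils $0.1892, black beans $0.1905, pasta $0.4231, canned tuna $0.6000, chicken breast $5.7500.
Take 1 serving of lentils: +3.7 mg iron for $0.70 (total $0.70, still need 7.3 mg).
Take 3 servings of black beans: +6.3 mg iron for $1.20 (total $1.90, still need 1.0 mg).
Take 0.7692 servings of pasta: +1.0 mg iron for $0.42 (total $2.32, still need 0.0 mg).
Greedy by cheapest-per-mg is optimal for a single linear constraint, so the minimum cost is $2.32.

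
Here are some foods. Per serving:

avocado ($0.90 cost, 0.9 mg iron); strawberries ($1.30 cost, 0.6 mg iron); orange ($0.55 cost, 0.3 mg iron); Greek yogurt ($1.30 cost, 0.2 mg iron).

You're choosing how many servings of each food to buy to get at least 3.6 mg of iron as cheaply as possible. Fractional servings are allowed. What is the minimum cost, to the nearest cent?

$3.60

Cost per mg of iron: avocado $1.0000, orange $1.8333, strawberries $2.1667, Greek yogurt $6.5000.
With no serving limits, use only avocado: 3.6 mg / 0.9 mg = 4 servings × $0.90 = $3.60.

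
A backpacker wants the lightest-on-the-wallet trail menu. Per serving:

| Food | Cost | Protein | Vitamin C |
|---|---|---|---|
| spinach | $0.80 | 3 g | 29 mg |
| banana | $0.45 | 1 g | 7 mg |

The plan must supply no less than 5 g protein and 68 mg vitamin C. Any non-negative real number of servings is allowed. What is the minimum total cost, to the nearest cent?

$1.88

Check every corner: each single food scaled to meet both minima, and each pair solved so both constraints bind.
spinach only: max(5/3, 68/29) = 2.345 servings → $1.88.
banana only: max(5/1, 68/7) = 9.714 servings → $4.37.
spinach + banana: intersection lies outside the first quadrant.
Cheapest feasible corner: $1.88.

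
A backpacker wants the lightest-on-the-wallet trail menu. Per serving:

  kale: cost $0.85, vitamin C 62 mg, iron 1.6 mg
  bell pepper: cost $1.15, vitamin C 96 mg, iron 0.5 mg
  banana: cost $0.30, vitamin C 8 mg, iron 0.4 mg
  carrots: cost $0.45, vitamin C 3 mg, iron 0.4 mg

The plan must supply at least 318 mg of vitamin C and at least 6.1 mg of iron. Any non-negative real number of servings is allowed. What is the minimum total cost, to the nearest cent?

With two linear requirements the optimum uses one or two foods; enumerate the corners.
kale only: max(318/62, 6.1/1.6) = 5.129 servings → $4.36.
bell pepper only: max(318/96, 6.1/0.5) = 12.2 servings → $14.03.
banana only: max(318/8, 6.1/0.4) = 39.75 servings → $11.93.
carrots only: max(318/3, 6.1/0.4) = 106 servings → $47.70.
kale + bell pepper with both tight: 3.48 servings and 1.065 servings → $4.18.
kale + banana: the both-tight solution has a negative serving — not a feasible corner.
kale + carrots with both targets exact would need a negative amount; discard.
bell pepper + banana with both tight: 2.279 servings and 12.4 servings → $6.34.
bell pepper + carrots with both tight: 2.951 servings and 11.56 servings → $8.60.
banana + carrots with both targets exact would need a negative amount; discard.
So the least-cost plan costs $4.18.

$4.18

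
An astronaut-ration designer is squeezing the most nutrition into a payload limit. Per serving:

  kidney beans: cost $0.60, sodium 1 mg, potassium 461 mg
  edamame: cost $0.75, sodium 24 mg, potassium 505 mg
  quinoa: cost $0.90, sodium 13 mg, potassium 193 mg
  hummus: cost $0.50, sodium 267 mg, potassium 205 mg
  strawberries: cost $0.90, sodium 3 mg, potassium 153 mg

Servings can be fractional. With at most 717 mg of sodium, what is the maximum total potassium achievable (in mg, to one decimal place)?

330537.0 mg

Potassium per mg sodium: kidney beans 461, strawberries 51, edamame 21.04, quinoa 14.85, hummus 0.7678.
With no serving limits, spend the whole sodium allowance on kidney beans: 717 mg / 1 mg × 461 mg = 330537.0 mg.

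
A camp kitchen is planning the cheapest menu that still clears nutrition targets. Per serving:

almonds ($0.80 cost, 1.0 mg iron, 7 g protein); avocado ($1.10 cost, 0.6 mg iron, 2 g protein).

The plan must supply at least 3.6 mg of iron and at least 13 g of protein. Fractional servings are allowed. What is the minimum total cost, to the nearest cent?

$2.88

The cheapest plan sits at a corner of the feasible region — with two constraints it uses at most two foods.
almonds only: max(3.6/1.0, 13/7) = 3.6 servings → $2.88.
avocado only: max(3.6/0.6, 13/2) = 6.5 servings → $7.15.
almonds + avocado with both tight: 0.2727 servings and 5.545 servings → $6.32.
The minimum over all feasible corners is $2.88.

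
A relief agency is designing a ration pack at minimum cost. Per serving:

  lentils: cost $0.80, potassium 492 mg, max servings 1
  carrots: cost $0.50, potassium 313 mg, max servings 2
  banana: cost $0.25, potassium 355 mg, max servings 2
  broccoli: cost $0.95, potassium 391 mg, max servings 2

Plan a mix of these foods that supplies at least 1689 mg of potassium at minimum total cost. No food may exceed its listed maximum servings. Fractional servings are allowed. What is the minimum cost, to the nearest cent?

Cost per mg of potassium: banana $0.0007, carrots $0.0016, lentils $0.0016, broccoli $0.0024.
Take 2 servings of banana: +710.0 mg potassium for $0.50 (total $0.50, still need 979.0 mg).
Take 2 servings of carrots: +626.0 mg potassium for $1.00 (total $1.50, still need 353.0 mg).
Take 0.7175 servings of lentils: +353.0 mg potassium for $0.57 (total $2.07, still need 0.0 mg).
Greedy by cheapest-per-mg is optimal for a single linear constraint, so the minimum cost is $2.07.

$2.07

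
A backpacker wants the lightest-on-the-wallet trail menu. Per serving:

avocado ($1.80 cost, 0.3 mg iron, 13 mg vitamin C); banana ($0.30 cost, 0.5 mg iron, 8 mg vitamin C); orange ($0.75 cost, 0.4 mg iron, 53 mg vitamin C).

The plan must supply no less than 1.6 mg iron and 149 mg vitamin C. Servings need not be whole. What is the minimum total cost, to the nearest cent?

An LP optimum is at a vertex; with two nutrient constraints at most two foods are used. Check each candidate.
avocado only: max(1.6/0.3, 149/13) = 11.46 servings → $20.63.
banana only: max(1.6/0.5, 149/8) = 18.62 servings → $5.59.
orange only: max(1.6/0.4, 149/53) = 4 servings → $3.00.
avocado + banana: intersection lies outside the first quadrant.
avocado + orange with both tight: 2.355 servings and 2.234 servings → $5.91.
banana + orange with both tight: 1.082 servings and 2.648 servings → $2.31.
So the least-cost plan costs $2.31.

$2.31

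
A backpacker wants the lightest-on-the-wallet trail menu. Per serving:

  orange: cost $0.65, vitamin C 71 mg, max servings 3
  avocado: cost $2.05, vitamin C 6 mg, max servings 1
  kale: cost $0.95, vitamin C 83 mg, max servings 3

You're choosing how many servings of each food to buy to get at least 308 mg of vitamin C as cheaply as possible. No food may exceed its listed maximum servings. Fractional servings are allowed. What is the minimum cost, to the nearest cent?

$3.04

Cost per mg of vitamin C: orange $0.0092, kale $0.0114, avocado $0.3417.
Take 3 servings of orange: +213.0 mg vitamin C for $1.95 (total $1.95, still need 95.0 mg).
Take 1.145 servings of kale: +95.0 mg vitamin C for $1.09 (total $3.04, still need 0.0 mg).
Greedy by cheapest-per-mg is optimal for a single linear constraint, so the minimum cost is $3.04.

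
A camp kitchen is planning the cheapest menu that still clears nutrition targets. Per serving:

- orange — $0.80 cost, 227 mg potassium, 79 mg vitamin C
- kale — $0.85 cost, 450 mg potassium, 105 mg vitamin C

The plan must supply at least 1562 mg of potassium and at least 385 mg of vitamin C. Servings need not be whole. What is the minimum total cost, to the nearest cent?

The cheapest plan sits at a corner of the feasible region — with two constraints it uses at most two foods.
orange only: max(1562/227, 385/79) = 6.881 servings → $5.50.
kale only: max(1562/450, 385/105) = 3.667 servings → $3.12.
orange + kale with both tight: 0.7887 servings and 3.073 servings → $3.24.
The minimum over all feasible corners is $3.12.

$3.12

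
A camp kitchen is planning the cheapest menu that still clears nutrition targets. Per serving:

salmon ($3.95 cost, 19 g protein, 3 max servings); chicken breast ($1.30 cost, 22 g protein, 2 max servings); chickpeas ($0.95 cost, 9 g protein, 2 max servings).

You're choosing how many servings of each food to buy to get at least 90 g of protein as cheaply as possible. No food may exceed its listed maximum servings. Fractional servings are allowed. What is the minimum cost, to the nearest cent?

$10.32

Cost per g of protein: chicken breast $0.0591, chickpeas $0.1056, salmon $0.2079.
Take 2 servings of chicken breast: +44.0 g protein for $2.60 (total $2.60, still need 46.0 g).
Take 2 servings of chickpeas: +18.0 g protein for $1.90 (total $4.50, still need 28.0 g).
Take 1.474 servings of salmon: +28.0 g protein for $5.82 (total $10.32, still need 0.0 g).
Filling from the cheapest source first is optimal under one linear minimum: $10.32.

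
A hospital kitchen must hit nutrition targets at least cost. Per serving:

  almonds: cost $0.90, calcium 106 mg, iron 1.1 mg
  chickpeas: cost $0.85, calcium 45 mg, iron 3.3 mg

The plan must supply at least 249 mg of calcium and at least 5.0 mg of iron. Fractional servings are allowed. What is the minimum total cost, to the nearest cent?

The cheapest plan sits at a corner of the feasible region — with two constraints it uses at most two foods.
almonds only: max(249/106, 5.0/1.1) = 4.545 servings → $4.09.
chickpeas only: max(249/45, 5.0/3.3) = 5.533 servings → $4.70.
almonds + chickpeas with both tight: 1.987 servings and 0.8528 servings → $2.51.
So the least-cost plan costs $2.51.

$2.51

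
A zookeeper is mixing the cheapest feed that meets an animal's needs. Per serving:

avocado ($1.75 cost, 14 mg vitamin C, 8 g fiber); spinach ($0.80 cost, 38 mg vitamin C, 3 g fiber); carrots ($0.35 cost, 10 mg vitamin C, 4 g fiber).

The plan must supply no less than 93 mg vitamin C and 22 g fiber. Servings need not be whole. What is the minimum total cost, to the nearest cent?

$2.59

A basic optimal solution has at most two foods positive. Try each food alone and each pair with both targets met exactly.
avocado only: max(93/14, 22/8) = 6.643 servings → $11.62.
spinach only: max(93/38, 22/3) = 7.333 servings → $5.87.
carrots only: max(93/10, 22/4) = 9.3 servings → $3.25.
avocado + spinach with both tight: 2.126 servings and 1.664 servings → $5.05.
avocado + carrots: the both-tight solution has a negative serving — not a feasible corner.
spinach + carrots with both tight: 1.246 servings and 4.566 servings → $2.59.
Cheapest feasible corner: $2.59.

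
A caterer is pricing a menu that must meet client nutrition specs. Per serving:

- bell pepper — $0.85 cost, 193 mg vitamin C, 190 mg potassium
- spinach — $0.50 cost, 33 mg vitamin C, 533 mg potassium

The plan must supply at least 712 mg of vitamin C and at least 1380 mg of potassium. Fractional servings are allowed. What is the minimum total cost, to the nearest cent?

$3.62

A basic optimal solution has at most two foods positive. Try each food alone and each pair with both targets met exactly.
bell pepper only: max(712/193, 1380/190) = 7.263 servings → $6.17.
spinach only: max(712/33, 1380/533) = 21.58 servings → $10.79.
bell pepper + spinach with both tight: 3.457 servings and 1.357 servings → $3.62.
The minimum over all feasible corners is $3.62.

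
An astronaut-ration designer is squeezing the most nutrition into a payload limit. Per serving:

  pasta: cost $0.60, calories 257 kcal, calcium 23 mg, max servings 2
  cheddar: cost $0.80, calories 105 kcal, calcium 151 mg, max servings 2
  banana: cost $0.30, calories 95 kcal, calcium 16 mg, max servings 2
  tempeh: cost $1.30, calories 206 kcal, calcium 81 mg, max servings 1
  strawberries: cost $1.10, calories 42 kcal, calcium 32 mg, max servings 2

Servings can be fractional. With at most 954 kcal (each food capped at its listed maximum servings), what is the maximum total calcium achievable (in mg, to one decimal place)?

Calcium per kcal: cheddar 1.438, strawberries 0.7619, tempeh 0.3932, banana 0.1684, pasta 0.08949.
Take 2 servings of cheddar: uses 210 kcal, +302.0 mg calcium (running total 302.0 mg).
Take 2 servings of strawberries: uses 84 kcal, +64.0 mg calcium (running total 366.0 mg).
Take 1 serving of tempeh: uses 206 kcal, +81.0 mg calcium (running total 447.0 mg).
Take 2 servings of banana: uses 190 kcal, +32.0 mg calcium (running total 479.0 mg).
Take 1.027 servings of pasta: uses 264 kcal, +23.6 mg calcium (running total 502.6 mg).
Greedy by best ratio exhausts the calories allowance optimally: 502.6 mg.

502.6 mg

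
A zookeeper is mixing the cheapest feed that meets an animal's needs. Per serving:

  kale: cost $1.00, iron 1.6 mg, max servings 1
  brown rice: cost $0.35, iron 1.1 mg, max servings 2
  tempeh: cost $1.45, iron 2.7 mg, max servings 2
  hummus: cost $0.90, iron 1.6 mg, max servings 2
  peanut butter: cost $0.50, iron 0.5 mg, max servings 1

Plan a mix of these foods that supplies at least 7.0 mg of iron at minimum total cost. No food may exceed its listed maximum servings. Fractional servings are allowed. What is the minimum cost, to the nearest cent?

Cost per mg of iron: brown rice $0.3182, tempeh $0.5370, hummus $0.5625, kale $0.6250, peanut butter $1.0000.
Take 2 servings of brown rice: +2.2 mg iron for $0.70 (total $0.70, still need 4.8 mg).
Take 1.778 servings of tempeh: +4.8 mg iron for $2.58 (total $3.28, still need 0.0 mg).
Filling from the cheapest source first is optimal under one linear minimum: $3.28.

$3.28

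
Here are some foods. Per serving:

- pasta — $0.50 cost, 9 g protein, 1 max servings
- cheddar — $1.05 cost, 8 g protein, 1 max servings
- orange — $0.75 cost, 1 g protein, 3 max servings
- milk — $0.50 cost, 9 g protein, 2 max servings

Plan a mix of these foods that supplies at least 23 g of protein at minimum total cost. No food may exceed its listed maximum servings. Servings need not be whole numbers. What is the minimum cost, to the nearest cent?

$1.28

Cost per g of protein: pasta $0.0556, milk $0.0556, cheddar $0.1313, orange $0.7500.
Take 1 serving of pasta: +9.0 g protein for $0.50 (total $0.50, still need 14.0 g).
Take 1.556 servings of milk: +14.0 g protein for $0.78 (total $1.28, still need 0.0 g).
Greedy by cheapest-per-g is optimal for a single linear constraint, so the minimum cost is $1.28.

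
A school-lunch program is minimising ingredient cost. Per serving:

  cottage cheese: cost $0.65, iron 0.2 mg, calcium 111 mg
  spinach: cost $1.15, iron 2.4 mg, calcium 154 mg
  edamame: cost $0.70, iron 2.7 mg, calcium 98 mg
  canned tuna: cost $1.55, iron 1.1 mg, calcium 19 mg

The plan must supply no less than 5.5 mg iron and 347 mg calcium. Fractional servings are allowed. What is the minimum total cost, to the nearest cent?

Two binding constraints pin down two serving amounts, so the optimal mix uses at most two foods. The candidates are each food alone (scaled to the tighter of iron/calcium) and each pair with both constraints tight.
cottage cheese only: max(5.5/0.2, 347/111) = 27.5 servings → $17.88.
spinach only: max(5.5/2.4, 347/154) = 2.292 servings → $2.64.
edamame only: max(5.5/2.7, 347/98) = 3.541 servings → $2.48.
canned tuna only: max(5.5/1.1, 347/19) = 18.26 servings → $28.31.
cottage cheese + spinach: the both-tight solution has a negative serving — not a feasible corner.
cottage cheese + edamame with both tight: 1.421 servings and 1.932 servings → $2.28.
cottage cheese + canned tuna with both tight: 2.343 servings and 4.574 servings → $8.61.
spinach + edamame with both tight: 2.203 servings and 0.07863 servings → $2.59.
spinach + canned tuna with both tight: 2.239 servings and 0.1147 servings → $2.75.
edamame + canned tuna: intersection lies outside the first quadrant.
So the least-cost plan costs $2.28.

$2.28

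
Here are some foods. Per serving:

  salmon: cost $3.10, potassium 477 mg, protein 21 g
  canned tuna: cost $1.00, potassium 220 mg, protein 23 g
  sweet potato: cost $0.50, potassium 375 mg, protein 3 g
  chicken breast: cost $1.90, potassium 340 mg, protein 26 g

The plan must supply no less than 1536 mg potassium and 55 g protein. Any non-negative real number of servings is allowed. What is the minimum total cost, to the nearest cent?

salmon only: max(1536/477, 55/21) = 3.22 servings → $9.98.
canned tuna only: max(1536/220, 55/23) = 6.982 servings → $6.98.
sweet potato only: max(1536/375, 55/3) = 18.33 servings → $9.17.
chicken breast only: max(1536/340, 55/26) = 4.518 servings → $8.58.
salmon + canned tuna: intersection lies outside the first quadrant.
salmon + sweet potato with both tight: 2.486 servings and 0.9344 servings → $8.17.
salmon + chicken breast: intersection lies outside the first quadrant.
canned tuna + sweet potato with both tight: 2.011 servings and 2.916 servings → $3.47.
canned tuna + chicken breast: intersection lies outside the first quadrant.
sweet potato + chicken breast with both tight: 2.433 servings and 1.835 servings → $4.70.
Cheapest feasible corner: $3.47.

$3.47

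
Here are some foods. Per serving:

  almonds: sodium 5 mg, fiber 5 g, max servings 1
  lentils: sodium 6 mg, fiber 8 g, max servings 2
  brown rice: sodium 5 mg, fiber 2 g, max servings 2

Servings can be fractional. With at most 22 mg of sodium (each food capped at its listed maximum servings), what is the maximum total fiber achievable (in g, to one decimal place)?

23.0 g

Fiber per mg sodium: lentils 1.333, almonds 1, brown rice 0.4.
Take 2 servings of lentils: uses 12 mg sodium, +16.0 g fiber (running total 16.0 g).
Take 1 serving of almonds: uses 5 mg sodium, +5.0 g fiber (running total 21.0 g).
Take 1 serving of brown rice: uses 5 mg sodium, +2.0 g fiber (running total 23.0 g).
Filling greedily by fiber-per-mg sodium is optimal for one linear limit, giving 23.0 g.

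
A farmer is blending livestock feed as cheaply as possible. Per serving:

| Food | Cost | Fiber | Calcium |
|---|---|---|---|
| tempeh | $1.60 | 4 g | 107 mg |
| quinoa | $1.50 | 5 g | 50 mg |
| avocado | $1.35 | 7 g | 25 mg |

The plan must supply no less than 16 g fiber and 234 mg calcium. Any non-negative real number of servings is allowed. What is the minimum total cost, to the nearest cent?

$4.67

This is a tiny linear program; its minimum lies at a vertex of the feasible set. List the vertices and price them.
tempeh only: max(16/4, 234/107) = 4 servings → $6.40.
quinoa only: max(16/5, 234/50) = 4.68 servings → $7.02.
avocado only: max(16/7, 234/25) = 9.36 servings → $12.64.
tempeh + quinoa with both tight: 1.104 servings and 2.316 servings → $5.24.
tempeh + avocado with both tight: 1.908 servings and 1.196 servings → $4.67.
quinoa + avocado: intersection lies outside the first quadrant.
Cheapest feasible corner: $4.67.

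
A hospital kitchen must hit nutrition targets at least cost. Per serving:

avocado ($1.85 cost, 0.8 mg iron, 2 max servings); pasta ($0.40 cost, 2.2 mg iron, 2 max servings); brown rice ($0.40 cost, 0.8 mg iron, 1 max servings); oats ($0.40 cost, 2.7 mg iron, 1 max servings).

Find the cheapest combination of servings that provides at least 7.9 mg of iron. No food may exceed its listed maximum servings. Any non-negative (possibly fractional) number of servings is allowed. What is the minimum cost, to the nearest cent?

Cost per mg of iron: oats $0.1481, pasta $0.1818, brown rice $0.5000, avocado $2.3125.
Take 1 serving of oats: +2.7 mg iron for $0.40 (total $0.40, still need 5.2 mg).
Take 2 servings of pasta: +4.4 mg iron for $0.80 (total $1.20, still need 0.8 mg).
Take 1 serving of brown rice: +0.8 mg iron for $0.40 (total $1.60, still need 0.0 mg).
Greedy by cheapest-per-mg is optimal for a single linear constraint, so the minimum cost is $1.60.

$1.60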